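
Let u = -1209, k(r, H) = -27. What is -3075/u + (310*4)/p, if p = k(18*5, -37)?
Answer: -472045/10881 ≈ -43.383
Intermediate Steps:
p = -27
-3075/u + (310*4)/p = -3075/(-1209) + (310*4)/(-27) = -3075*(-1/1209) + 1240*(-1/27) = 1025/403 - 1240/27 = -472045/10881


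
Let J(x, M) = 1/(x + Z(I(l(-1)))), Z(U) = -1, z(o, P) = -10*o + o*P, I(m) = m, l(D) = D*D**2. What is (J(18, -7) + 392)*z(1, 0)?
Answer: -66650/17 ≈ -3920.6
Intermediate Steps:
l(D) = D**3
z(o, P) = -10*o + P*o
J(x, M) = 1/(-1 + x) (J(x, M) = 1/(x - 1) = 1/(-1 + x))
(J(18, -7) + 392)*z(1, 0) = (1/(-1 + 18) + 392)*(1*(-10 + 0)) = (1/17 + 392)*(1*(-10)) = (1/17 + 392)*(-10) = (6665/17)*(-10) = -66650/17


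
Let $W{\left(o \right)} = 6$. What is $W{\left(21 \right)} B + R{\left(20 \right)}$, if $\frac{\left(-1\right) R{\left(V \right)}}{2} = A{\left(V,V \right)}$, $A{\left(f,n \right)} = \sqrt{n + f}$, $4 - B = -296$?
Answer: $1800 - 4 \sqrt{10} \approx 1787.4$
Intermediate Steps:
$B = 300$ ($B = 4 - -296 = 4 + 296 = 300$)
$A{\left(f,n \right)} = \sqrt{f + n}$
$R{\left(V \right)} = - 2 \sqrt{2} \sqrt{V}$ ($R{\left(V \right)} = - 2 \sqrt{V + V} = - 2 \sqrt{2 V} = - 2 \sqrt{2} \sqrt{V}$)
$W{\left(21 \right)} B + R{\left(20 \right)} = 6 \cdot 300 - 2 \sqrt{2} \sqrt{20} = 1800 - 2 \sqrt{2} \cdot 2 \sqrt{5} = 1800 - 4 \sqrt{10}$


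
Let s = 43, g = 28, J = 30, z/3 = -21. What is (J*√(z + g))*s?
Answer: 1290*I*√35 ≈ 7631.7*I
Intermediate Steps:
z = -63 (z = 3*(-21) = -63)
(J*√(z + g))*s = (30*√(-63 + 28))*43 = (30*√(-35))*43 = (30*(I*√35))*43 = (30*I*√35)*43 = 1290*I*√35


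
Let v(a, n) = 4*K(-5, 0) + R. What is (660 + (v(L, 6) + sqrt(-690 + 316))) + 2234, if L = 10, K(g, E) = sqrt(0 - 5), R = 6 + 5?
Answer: 2905 + I*sqrt(374) + 4*I*sqrt(5) ≈ 2905.0 + 28.283*I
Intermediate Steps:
R = 11
K(g, E) = I*sqrt(5) (K(g, E) = sqrt(-5) = I*sqrt(5))
v(a, n) = 11 + 4*I*sqrt(5) (v(a, n) = 4*(I*sqrt(5)) + 11 = 4*I*sqrt(5) + 11 = 11 + 4*I*sqrt(5))
(660 + (v(L, 6) + sqrt(-690 + 316))) + 2234 = (660 + ((11 + 4*I*sqrt(5)) + sqrt(-690 + 316))) + 2234 = (660 + ((11 + 4*I*sqrt(5)) + sqrt(-374))) + 2234 = (660 + ((11 + 4*I*sqrt(5)) + I*sqrt(374))) + 2234 = (660 + (11 + I*sqrt(374) + 4*I*sqrt(5))) + 2234 = (671 + I*sqrt(374) + 4*I*sqrt(5)) + 2234 = 2905 + I*sqrt(374) + 4*I*sqrt(5)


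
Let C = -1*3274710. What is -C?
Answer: 3274710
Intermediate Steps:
C = -3274710
-C = -1*(-3274710) = 3274710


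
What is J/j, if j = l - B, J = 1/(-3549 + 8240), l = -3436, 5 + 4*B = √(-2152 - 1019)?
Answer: -13739/221372150693 + I*√3171/221372150693 ≈ -6.2063e-8 + 2.5438e-10*I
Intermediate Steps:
B = -5/4 + I*√3171/4 (B = -5/4 + √(-2152 - 1019)/4 = -5/4 + √(-3171)/4 = -5/4 + (I*√3171)/4 = -5/4 + I*√3171/4 ≈ -1.25 + 14.078*I)
J = 1/4691 ≈ 0.00021317
j = -13739/4 - I*√3171/4 (j = -3436 - (-5/4 + I*√3171/4) = -3436 + (5/4 - I*√3171/4) = -13739/4 - I*√3171/4 ≈ -3434.8 - 14.078*I)
J/j = 1/(4691*(-13739/4 - I*√3171/4))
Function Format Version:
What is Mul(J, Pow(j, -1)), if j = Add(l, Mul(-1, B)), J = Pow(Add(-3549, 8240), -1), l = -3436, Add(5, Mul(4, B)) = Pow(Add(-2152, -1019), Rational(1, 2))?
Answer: Add(Rational(-13739, 221372150693), Mul(Rational(1, 221372150693), I, Pow(3171, Rational(1, 2)))) ≈ Add(-6.2063e-8, Mul(2.5438e-10, I))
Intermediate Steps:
B = Add(Rational(-5, 4), Mul(Rational(1, 4), I, Pow(3171, Rational(1, 2)))) (B = Add(Rational(-5, 4), Mul(Rational(1, 4), Pow(Add(-2152, -1019), Rational(1, 2)))) = Add(Rational(-5, 4), Mul(Rational(1, 4), Pow(-3171, Rational(1, 2)))) = Add(Rational(-5, 4), Mul(Rational(1, 4), Mul(I, Pow(3171, Rational(1, 2))))) = Add(Rational(-5, 4), Mul(Rational(1, 4), I, Pow(3171, Rational(1, 2)))) ≈ Add(-1.2500, Mul(14.078, I)))
J = Rational(1, 4691) (J = Pow(4691, -1) = Rational(1, 4691) ≈ 0.00021317)
j = Add(Rational(-13739, 4), Mul(Rational(-1, 4), I, Pow(3171, Rational(1, 2)))) (j = Add(-3436, Mul(-1, Add(Rational(-5, 4), Mul(Rational(1, 4), I, Pow(3171, Rational(1, 2)))))) = Add(-3436, Add(Rational(5, 4), Mul(Rational(-1, 4), I, Pow(3171, Rational(1, 2))))) = Add(Rational(-13739, 4), Mul(Rational(-1, 4), I, Pow(3171, Rational(1, 2)))) ≈ Add(-3434.8, Mul(-14.078, I)))
Mul(J, Pow(j, -1)) = Mul(Rational(1, 4691), Pow(Add(Rational(-13739, 4), Mul(Rational(-1, 4), I, Pow(3171, Rational(1, 2)))), -1))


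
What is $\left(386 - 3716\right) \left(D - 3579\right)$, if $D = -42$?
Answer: $12057930$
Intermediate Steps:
$\left(386 - 3716\right) \left(D - 3579\right) = \left(386 - 3716\right) \left(-42 - 3579\right) = \left(-3330\right) \left(-3621\right) = 12057930$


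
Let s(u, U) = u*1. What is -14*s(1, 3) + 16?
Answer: 2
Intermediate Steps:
s(u, U) = u
-14*s(1, 3) + 16 = -14*1 + 16 = -14 + 16 = 2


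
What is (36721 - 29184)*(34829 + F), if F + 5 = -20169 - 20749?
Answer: -45930478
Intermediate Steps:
F = -40923 (F = -5 + (-20169 - 20749) = -5 - 40918 = -40923)
(36721 - 29184)*(34829 + F) = (36721 - 29184)*(34829 - 40923) = 7537*(-6094) = -45930478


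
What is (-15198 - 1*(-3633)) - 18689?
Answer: -30254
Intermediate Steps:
(-15198 - 1*(-3633)) - 18689 = (-15198 + 3633) - 18689 = -11565 - 18689 = -30254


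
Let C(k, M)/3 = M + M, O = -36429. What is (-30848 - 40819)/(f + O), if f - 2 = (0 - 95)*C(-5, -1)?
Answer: 71667/35857 ≈ 1.9987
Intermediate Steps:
C(k, M) = 6*M (C(k, M) = 3*(M + M) = 3*(2*M) = 6*M)
f = 572 (f = 2 + (0 - 95)*(6*(-1)) = 2 - 95*(-6) = 2 + 570 = 572)
(-30848 - 40819)/(f + O) = (-30848 - 40819)/(572 - 36429) = -71667/(-35857) = -71667*(-1/35857) = 71667/35857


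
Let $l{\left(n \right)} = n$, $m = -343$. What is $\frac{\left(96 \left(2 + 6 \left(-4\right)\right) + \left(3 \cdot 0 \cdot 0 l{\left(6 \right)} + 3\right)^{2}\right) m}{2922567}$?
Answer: $\frac{240443}{974189} \approx 0.24681$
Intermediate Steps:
$\frac{\left(96 \left(2 + 6 \left(-4\right)\right) + \left(3 \cdot 0 \cdot 0 l{\left(6 \right)} + 3\right)^{2}\right) m}{2922567} = \frac{\left(96 \left(2 + 6 \left(-4\right)\right) + \left(3 \cdot 0 \cdot 0 \cdot 6 + 3\right)^{2}\right) \left(-343\right)}{2922567} = \left(96 \left(2 - 24\right) + \left(0 \cdot 0 \cdot 6 + 3\right)^{2}\right) \left(-343\right) \frac{1}{2922567} = \left(96 \left(-22\right) + \left(0 \cdot 6 + 3\right)^{2}\right) \left(-343\right) \frac{1}{2922567} = \left(-2112 + \left(0 + 3\right)^{2}\right) \left(-343\right) \frac{1}{2922567} = \left(-2112 + 3^{2}\right) \left(-343\right) \frac{1}{2922567} = \left(-2112 + 9\right) \left(-343\right) \frac{1}{2922567} = \left(-2103\right) \left(-343\right) \frac{1}{2922567} = 721329 \cdot \frac{1}{2922567} = \frac{240443}{974189}$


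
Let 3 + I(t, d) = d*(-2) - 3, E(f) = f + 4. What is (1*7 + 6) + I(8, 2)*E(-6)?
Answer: 33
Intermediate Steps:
E(f) = 4 + f
I(t, d) = -6 - 2*d (I(t, d) = -3 + (d*(-2) - 3) = -3 + (-2*d - 3) = -3 + (-3 - 2*d) = -6 - 2*d)
(1*7 + 6) + I(8, 2)*E(-6) = (1*7 + 6) + (-6 - 2*2)*(4 - 6) = (7 + 6) + (-6 - 4)*(-2) = 13 - 10*(-2) = 13 + 20 = 33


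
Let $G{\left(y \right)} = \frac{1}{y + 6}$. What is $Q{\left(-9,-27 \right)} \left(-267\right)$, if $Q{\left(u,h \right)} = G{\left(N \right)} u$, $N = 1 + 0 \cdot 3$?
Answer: $\frac{2403}{7} \approx 343.29$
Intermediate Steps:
$N = 1$ ($N = 1 + 0 = 1$)
$G{\left(y \right)} = \frac{1}{6 + y}$
$Q{\left(u,h \right)} = \frac{u}{7}$ ($Q{\left(u,h \right)} = \frac{u}{6 + 1} = \frac{u}{7}$)
$Q{\left(-9,-27 \right)} \left(-267\right) = \frac{1}{7} \left(-9\right) \left(-267\right) = \left(- \frac{9}{7}\right) \left(-267\right) = \frac{2403}{7}$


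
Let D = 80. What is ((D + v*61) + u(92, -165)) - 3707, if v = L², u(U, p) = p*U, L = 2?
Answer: -18563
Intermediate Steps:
u(U, p) = U*p
v = 4 (v = 2² = 4)
((D + v*61) + u(92, -165)) - 3707 = ((80 + 4*61) + 92*(-165)) - 3707 = ((80 + 244) - 15180) - 3707 = (324 - 15180) - 3707 = -14856 - 3707 = -18563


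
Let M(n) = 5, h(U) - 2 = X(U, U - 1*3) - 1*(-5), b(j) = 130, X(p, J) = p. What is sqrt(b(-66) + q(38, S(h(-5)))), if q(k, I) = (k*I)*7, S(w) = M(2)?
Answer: 2*sqrt(365) ≈ 38.210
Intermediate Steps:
h(U) = 7 + U (h(U) = 2 + (U - 1*(-5)) = 2 + (U + 5) = 2 + (5 + U) = 7 + U)
S(w) = 5
q(k, I) = 7*I*k (q(k, I) = (I*k)*7 = 7*I*k)
sqrt(b(-66) + q(38, S(h(-5)))) = sqrt(130 + 7*5*38) = sqrt(130 + 1330) = sqrt(1460) = 2*sqrt(365)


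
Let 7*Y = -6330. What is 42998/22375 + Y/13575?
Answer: 52590016/28349125 ≈ 1.8551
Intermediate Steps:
Y = -6330/7 (Y = (1/7)*(-6330) = -6330/7 ≈ -904.29)
42998/22375 + Y/13575 = 42998/22375 - 6330/7/13575 = 42998*(1/22375) - 6330/7*1/13575 = 42998/22375 - 422/6335 = 52590016/28349125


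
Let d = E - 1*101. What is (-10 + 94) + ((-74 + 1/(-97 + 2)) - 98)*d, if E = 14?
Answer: 1429647/95 ≈ 15049.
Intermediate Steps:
d = -87 (d = 14 - 1*101 = 14 - 101 = -87)
(-10 + 94) + ((-74 + 1/(-97 + 2)) - 98)*d = (-10 + 94) + ((-74 + 1/(-97 + 2)) - 98)*(-87) = 84 + ((-74 + 1/(-95)) - 98)*(-87) = 84 + ((-74 - 1/95) - 98)*(-87) = 84 + (-7031/95 - 98)*(-87) = 84 - 16341/95*(-87) = 84 + 1421667/95 = 1429647/95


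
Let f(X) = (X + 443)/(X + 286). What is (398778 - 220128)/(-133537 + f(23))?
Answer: -55202850/41262467 ≈ -1.3378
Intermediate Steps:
f(X) = (443 + X)/(286 + X)
(398778 - 220128)/(-133537 + f(23)) = (398778 - 220128)/(-133537 + (443 + 23)/(286 + 23)) = 178650/(-133537 + 466/309) = 178650/(-41262467/309) = 178650*(-309/41262467) = -55202850/41262467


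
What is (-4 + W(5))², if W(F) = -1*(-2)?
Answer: 4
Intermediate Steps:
W(F) = 2
(-4 + W(5))² = (-4 + 2)² = (-2)² = 4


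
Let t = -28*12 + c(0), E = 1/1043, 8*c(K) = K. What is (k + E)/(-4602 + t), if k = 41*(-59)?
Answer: 1261508/2575167 ≈ 0.48987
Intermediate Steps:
c(K) = K/8
k = -2419
E = 1/1043 ≈ 0.00095877
t = -336 (t = -28*12 + (⅛)*0 = -336 + 0 = -336)
(k + E)/(-4602 + t) = (-2419 + 1/1043)/(-4602 - 336) = -2523016/1043/(-4938) = -2523016/1043*(-1/4938) = 1261508/2575167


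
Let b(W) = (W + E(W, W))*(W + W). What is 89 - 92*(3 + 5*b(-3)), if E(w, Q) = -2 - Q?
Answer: -5707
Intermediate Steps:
b(W) = -4*W (b(W) = (W + (-2 - W))*(W + W) = -4*W)
89 - 92*(3 + 5*b(-3)) = 89 - 92*(3 + 5*(-4*(-3))) = 89 - 92*(3 + 5*12) = 89 - 92*(3 + 60) = 89 - 92*63 = 89 - 5796 = -5707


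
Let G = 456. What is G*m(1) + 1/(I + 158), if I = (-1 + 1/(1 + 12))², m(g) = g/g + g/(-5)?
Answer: 48967949/134230 ≈ 364.81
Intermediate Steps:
m(g) = 1 - g/5 (m(g) = 1 + g*(-⅕) = 1 - g/5)
I = 144/169 (I = (-1 + 1/13)² = (-12/13)² = 144/169 ≈ 0.85207)
G*m(1) + 1/(I + 158) = 456*(1 - ⅕*1) + 1/(144/169 + 158) = 456*(1 - ⅕) + 1/(26846/169) = 456*(⅘) + 169/26846 = 1824/5 + 169/26846 = 48967949/134230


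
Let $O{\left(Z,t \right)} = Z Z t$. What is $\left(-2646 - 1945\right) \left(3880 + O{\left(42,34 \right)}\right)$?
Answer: $-293162896$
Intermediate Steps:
$O{\left(Z,t \right)} = t Z^{2}$ ($O{\left(Z,t \right)} = Z^{2} t = t Z^{2}$)
$\left(-2646 - 1945\right) \left(3880 + O{\left(42,34 \right)}\right) = \left(-2646 - 1945\right) \left(3880 + 34 \cdot 42^{2}\right) = - 4591 \left(3880 + 34 \cdot 1764\right) = - 4591 \left(3880 + 59976\right) = \left(-4591\right) 63856 = -293162896$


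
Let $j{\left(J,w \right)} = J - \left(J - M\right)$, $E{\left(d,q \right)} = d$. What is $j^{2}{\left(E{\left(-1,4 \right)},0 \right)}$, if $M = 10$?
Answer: $100$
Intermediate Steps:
$j{\left(J,w \right)} = 10$ ($j{\left(J,w \right)} = J - \left(-10 + J\right) = 10$)
$j^{2}{\left(E{\left(-1,4 \right)},0 \right)} = 10^{2} = 100$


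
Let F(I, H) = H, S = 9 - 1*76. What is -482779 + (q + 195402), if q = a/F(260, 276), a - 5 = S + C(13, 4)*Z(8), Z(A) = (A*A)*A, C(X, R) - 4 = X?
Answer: -39653705/138 ≈ -2.8735e+5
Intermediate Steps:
C(X, R) = 4 + X
S = -67 (S = 9 - 76 = -67)
Z(A) = A³ (Z(A) = A²*A = A³)
a = 8642 (a = 5 + (-67 + (4 + 13)*8³) = 5 + (-67 + 17*512) = 5 + (-67 + 8704) = 5 + 8637 = 8642)
q = 4321/138 (q = 8642/276 = 8642*(1/276) = 4321/138 ≈ 31.312)
-482779 + (q + 195402) = -482779 + (4321/138 + 195402) = -482779 + 26969797/138 = -39653705/138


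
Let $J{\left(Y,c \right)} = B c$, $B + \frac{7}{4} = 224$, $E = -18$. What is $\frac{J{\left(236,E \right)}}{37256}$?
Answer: $- \frac{8001}{74512} \approx -0.10738$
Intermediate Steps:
$B = \frac{889}{4}$ ($B = - \frac{7}{4} + 224 = \frac{889}{4} \approx 222.25$)
$J{\left(Y,c \right)} = \frac{889 c}{4}$
$\frac{J{\left(236,E \right)}}{37256} = \frac{\frac{889}{4} \left(-18\right)}{37256} = \left(- \frac{8001}{2}\right) \frac{1}{37256} = - \frac{8001}{74512}$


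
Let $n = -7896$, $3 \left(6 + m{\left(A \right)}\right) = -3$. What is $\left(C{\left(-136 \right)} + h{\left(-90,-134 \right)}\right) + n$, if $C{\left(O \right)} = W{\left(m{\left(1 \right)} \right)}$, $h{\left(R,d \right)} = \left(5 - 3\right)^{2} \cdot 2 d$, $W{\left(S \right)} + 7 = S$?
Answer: $-8982$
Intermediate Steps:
$m{\left(A \right)} = -7$ ($m{\left(A \right)} = -6 + \frac{1}{3} \left(-3\right) = -6 - 1 = -7$)
$W{\left(S \right)} = -7 + S$
$h{\left(R,d \right)} = 8 d$ ($h{\left(R,d \right)} = 2^{2} \cdot 2 d = 4 \cdot 2 d = 8 d$)
$C{\left(O \right)} = -14$ ($C{\left(O \right)} = -7 - 7 = -14$)
$\left(C{\left(-136 \right)} + h{\left(-90,-134 \right)}\right) + n = \left(-14 + 8 \left(-134\right)\right) - 7896 = \left(-14 - 1072\right) - 7896 = -1086 - 7896 = -8982$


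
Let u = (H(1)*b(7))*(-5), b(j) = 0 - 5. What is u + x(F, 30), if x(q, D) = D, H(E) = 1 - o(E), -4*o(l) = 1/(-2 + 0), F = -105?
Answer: 415/8 ≈ 51.875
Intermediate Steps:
b(j) = -5
o(l) = ⅛ (o(l) = -1/(4*(-2 + 0)) = -¼/(-2) = -¼*(-½) = ⅛)
H(E) = 7/8 (H(E) = 1 - 1*⅛ = 1 - ⅛ = 7/8)
u = 175/8 (u = ((7/8)*(-5))*(-5) = -35/8*(-5) = 175/8 ≈ 21.875)
u + x(F, 30) = 175/8 + 30 = 415/8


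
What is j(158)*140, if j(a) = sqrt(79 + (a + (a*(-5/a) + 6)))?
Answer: 140*sqrt(238) ≈ 2159.8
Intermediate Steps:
j(a) = sqrt(80 + a) (j(a) = sqrt(79 + (a + (-5 + 6))) = sqrt(79 + (a + 1)) = sqrt(79 + (1 + a)) = sqrt(80 + a))
j(158)*140 = sqrt(80 + 158)*140 = sqrt(238)*140 = 140*sqrt(238)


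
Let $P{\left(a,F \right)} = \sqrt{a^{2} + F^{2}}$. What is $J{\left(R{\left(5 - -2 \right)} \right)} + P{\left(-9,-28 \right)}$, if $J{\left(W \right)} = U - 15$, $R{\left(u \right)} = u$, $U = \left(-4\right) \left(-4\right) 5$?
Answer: $65 + \sqrt{865} \approx 94.411$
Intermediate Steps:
$U = 80$ ($U = 16 \cdot 5 = 80$)
$J{\left(W \right)} = 65$ ($J{\left(W \right)} = 80 - 15 = 65$)
$P{\left(a,F \right)} = \sqrt{F^{2} + a^{2}}$
$J{\left(R{\left(5 - -2 \right)} \right)} + P{\left(-9,-28 \right)} = 65 + \sqrt{\left(-28\right)^{2} + \left(-9\right)^{2}} = 65 + \sqrt{784 + 81} = 65 + \sqrt{865}$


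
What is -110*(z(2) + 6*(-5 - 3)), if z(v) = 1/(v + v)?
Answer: 10505/2 ≈ 5252.5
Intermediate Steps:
z(v) = 1/(2*v)
-110*(z(2) + 6*(-5 - 3)) = -110*((1/2)/2 + 6*(-5 - 3)) = -110*((1/2)*(1/2) + 6*(-8)) = -110*(1/4 - 48) = -110*(-191/4) = 10505/2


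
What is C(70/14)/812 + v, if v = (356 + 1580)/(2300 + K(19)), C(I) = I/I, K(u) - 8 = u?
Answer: 1574359/1889524 ≈ 0.83320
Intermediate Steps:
K(u) = 8 + u
C(I) = 1
v = 1936/2327 (v = (356 + 1580)/(2300 + (8 + 19)) = 1936/(2300 + 27) = 1936/2327 ≈ 0.83197)
C(70/14)/812 + v = 1/812 + 1936/2327 = 1574359/1889524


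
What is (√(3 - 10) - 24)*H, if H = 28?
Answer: -672 + 28*I*√7 ≈ -672.0 + 74.081*I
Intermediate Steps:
(√(3 - 10) - 24)*H = (√(3 - 10) - 24)*28 = (√(-7) - 24)*28 = (I*√7 - 24)*28 = (-24 + I*√7)*28 = -672 + 28*I*√7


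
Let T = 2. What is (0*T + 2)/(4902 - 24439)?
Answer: -2/19537 ≈ -0.00010237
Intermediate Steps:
(0*T + 2)/(4902 - 24439) = (0*2 + 2)/(4902 - 24439) = (0 + 2)/(-19537) = 2*(-1/19537) = -2/19537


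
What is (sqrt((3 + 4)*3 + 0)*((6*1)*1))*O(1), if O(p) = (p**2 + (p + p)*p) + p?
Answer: 24*sqrt(21) ≈ 109.98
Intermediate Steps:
O(p) = p + 3*p**2 (O(p) = (p**2 + (2*p)*p) + p = (p**2 + 2*p**2) + p = 3*p**2 + p = p + 3*p**2)
(sqrt((3 + 4)*3 + 0)*((6*1)*1))*O(1) = (sqrt((3 + 4)*3 + 0)*((6*1)*1))*(1*(1 + 3*1)) = (sqrt(7*3 + 0)*(6*1))*(1*(1 + 3)) = (sqrt(21 + 0)*6)*(1*4) = (sqrt(21)*6)*4 = (6*sqrt(21))*4 = 24*sqrt(21)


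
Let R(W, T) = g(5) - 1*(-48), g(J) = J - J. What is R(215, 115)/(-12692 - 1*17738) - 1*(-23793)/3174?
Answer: 120644773/16097470 ≈ 7.4946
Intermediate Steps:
g(J) = 0
R(W, T) = 48 (R(W, T) = 0 - 1*(-48) = 0 + 48 = 48)
R(215, 115)/(-12692 - 1*17738) - 1*(-23793)/3174 = 48/(-12692 - 1*17738) - 1*(-23793)/3174 = 48/(-12692 - 17738) + 23793*(1/3174) = 48/(-30430) + 7931/1058 = 48*(-1/30430) + 7931/1058 = -24/15215 + 7931/1058 = 120644773/16097470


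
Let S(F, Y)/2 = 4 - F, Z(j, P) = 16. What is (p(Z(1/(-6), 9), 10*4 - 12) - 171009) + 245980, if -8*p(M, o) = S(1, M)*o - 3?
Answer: 599603/8 ≈ 74950.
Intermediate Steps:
S(F, Y) = 8 - 2*F (S(F, Y) = 2*(4 - F) = 8 - 2*F)
p(M, o) = 3/8 - 3*o/4 (p(M, o) = -((8 - 2*1)*o - 3)/8 = -((8 - 2)*o - 3)/8 = -(6*o - 3)/8 = -(-3 + 6*o)/8 = 3/8 - 3*o/4)
(p(Z(1/(-6), 9), 10*4 - 12) - 171009) + 245980 = ((3/8 - 3*(10*4 - 12)/4) - 171009) + 245980 = ((3/8 - 3*(40 - 12)/4) - 171009) + 245980 = ((3/8 - ¾*28) - 171009) + 245980 = ((3/8 - 21) - 171009) + 245980 = (-165/8 - 171009) + 245980 = -1368237/8 + 245980 = 599603/8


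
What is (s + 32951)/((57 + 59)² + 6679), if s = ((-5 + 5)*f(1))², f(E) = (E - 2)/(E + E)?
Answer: 32951/20135 ≈ 1.6365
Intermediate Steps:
f(E) = (-2 + E)/(2*E) (f(E) = (-2 + E)/((2*E)) = (-2 + E)*(1/(2*E)) = (-2 + E)/(2*E))
s = 0 (s = ((-5 + 5)*((½)*(-2 + 1)/1))² = (0*((½)*1*(-1)))² = (0*(-½))² = 0² = 0)
(s + 32951)/((57 + 59)² + 6679) = (0 + 32951)/((57 + 59)² + 6679) = 32951/(116² + 6679) = 32951/(13456 + 6679) = 32951/20135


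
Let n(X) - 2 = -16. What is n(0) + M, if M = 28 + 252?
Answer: 266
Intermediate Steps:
n(X) = -14 (n(X) = 2 - 16 = -14)
M = 280
n(0) + M = -14 + 280 = 266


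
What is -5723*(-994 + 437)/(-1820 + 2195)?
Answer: 3187711/375 ≈ 8500.6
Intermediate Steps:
-5723*(-994 + 437)/(-1820 + 2195) = -5723/(375/(-557)) = -5723/(375*(-1/557)) = -5723/(-375/557) = -5723*(-557/375) = 3187711/375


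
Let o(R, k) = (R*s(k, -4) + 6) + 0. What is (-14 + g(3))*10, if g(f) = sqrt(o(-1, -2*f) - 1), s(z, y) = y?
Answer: -110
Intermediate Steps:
o(R, k) = 6 - 4*R (o(R, k) = (R*(-4) + 6) + 0 = (-4*R + 6) + 0 = (6 - 4*R) + 0 = 6 - 4*R)
g(f) = 3 (g(f) = sqrt((6 - 4*(-1)) - 1) = sqrt((6 + 4) - 1) = sqrt(10 - 1) = sqrt(9) = 3)
(-14 + g(3))*10 = (-14 + 3)*10 = -11*10 = -110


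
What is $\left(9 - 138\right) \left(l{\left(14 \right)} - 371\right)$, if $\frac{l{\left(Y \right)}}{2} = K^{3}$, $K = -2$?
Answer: $49923$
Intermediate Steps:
$l{\left(Y \right)} = -16$ ($l{\left(Y \right)} = 2 \left(-2\right)^{3} = 2 \left(-8\right) = -16$)
$\left(9 - 138\right) \left(l{\left(14 \right)} - 371\right) = \left(9 - 138\right) \left(-16 - 371\right) = \left(-129\right) \left(-387\right) = 49923$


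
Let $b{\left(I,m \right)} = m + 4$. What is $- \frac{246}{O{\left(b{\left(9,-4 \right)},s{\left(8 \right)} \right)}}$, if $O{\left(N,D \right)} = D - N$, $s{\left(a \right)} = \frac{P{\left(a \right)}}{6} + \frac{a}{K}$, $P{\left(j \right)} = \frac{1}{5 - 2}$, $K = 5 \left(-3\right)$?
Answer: $\frac{22140}{43} \approx 514.88$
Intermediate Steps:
$K = -15$
$P{\left(j \right)} = \frac{1}{3}$
$b{\left(I,m \right)} = 4 + m$
$s{\left(a \right)} = \frac{1}{18} - \frac{a}{15}$ ($s{\left(a \right)} = \frac{1}{3 \cdot 6} + \frac{a}{-15} = \frac{1}{3} \cdot \frac{1}{6} + a \left(- \frac{1}{15}\right) = \frac{1}{18} - \frac{a}{15}$)
$- \frac{246}{O{\left(b{\left(9,-4 \right)},s{\left(8 \right)} \right)}} = - \frac{246}{\left(\frac{1}{18} - \frac{8}{15}\right) - \left(4 - 4\right)} = - \frac{246}{\left(\frac{1}{18} - \frac{8}{15}\right) - 0} = - \frac{246}{- \frac{43}{90} + 0} = - \frac{246}{- \frac{43}{90}} = \left(-246\right) \left(- \frac{90}{43}\right) = \frac{22140}{43}$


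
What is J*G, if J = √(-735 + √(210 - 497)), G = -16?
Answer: -16*√(-735 + I*√287) ≈ -4.9987 - 433.8*I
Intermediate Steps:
J = √(-735 + I*√287) (J = √(-735 + √(-287)) = √(-735 + I*√287) ≈ 0.3124 + 27.113*I)
J*G = √(-735 + I*√287)*(-16) = -16*√(-735 + I*√287)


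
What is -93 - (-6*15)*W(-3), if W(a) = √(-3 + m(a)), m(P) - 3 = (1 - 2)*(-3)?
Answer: -93 + 90*√3 ≈ 62.885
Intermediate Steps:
m(P) = 6 (m(P) = 3 + (1 - 2)*(-3) = 3 - 1*(-3) = 3 + 3 = 6)
W(a) = √3 (W(a) = √(-3 + 6) = √3)
-93 - (-6*15)*W(-3) = -93 - (-6*15)*√3 = -93 - (-90)*√3 = -93 + 90*√3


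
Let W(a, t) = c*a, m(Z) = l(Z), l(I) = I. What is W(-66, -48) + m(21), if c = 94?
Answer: -6183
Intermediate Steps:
m(Z) = Z
W(a, t) = 94*a
W(-66, -48) + m(21) = 94*(-66) + 21 = -6204 + 21 = -6183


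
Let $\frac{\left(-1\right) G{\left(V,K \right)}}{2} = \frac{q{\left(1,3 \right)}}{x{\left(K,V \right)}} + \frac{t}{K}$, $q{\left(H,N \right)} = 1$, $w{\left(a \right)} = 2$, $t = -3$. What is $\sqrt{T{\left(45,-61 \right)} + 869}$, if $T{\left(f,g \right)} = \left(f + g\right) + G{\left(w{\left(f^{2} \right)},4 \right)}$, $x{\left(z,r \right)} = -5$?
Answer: $\frac{\sqrt{85490}}{10} \approx 29.239$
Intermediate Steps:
$G{\left(V,K \right)} = \frac{2}{5} + \frac{6}{K}$ ($G{\left(V,K \right)} = - 2 \left(1 \frac{1}{-5} - \frac{3}{K}\right) = - 2 \left(1 \left(- \frac{1}{5}\right) - \frac{3}{K}\right) = - 2 \left(- \frac{1}{5} - \frac{3}{K}\right) = \frac{2}{5} + \frac{6}{K}$)
$T{\left(f,g \right)} = \frac{19}{10} + f + g$ ($T{\left(f,g \right)} = \left(f + g\right) + \left(\frac{2}{5} + \frac{6}{4}\right) = \left(f + g\right) + \left(\frac{2}{5} + 6 \cdot \frac{1}{4}\right) = \left(f + g\right) + \left(\frac{2}{5} + \frac{3}{2}\right) = \left(f + g\right) + \frac{19}{10} = \frac{19}{10} + f + g$)
$\sqrt{T{\left(45,-61 \right)} + 869} = \sqrt{\left(\frac{19}{10} + 45 - 61\right) + 869} = \sqrt{- \frac{141}{10} + 869} = \sqrt{\frac{8549}{10}} = \frac{\sqrt{85490}}{10}$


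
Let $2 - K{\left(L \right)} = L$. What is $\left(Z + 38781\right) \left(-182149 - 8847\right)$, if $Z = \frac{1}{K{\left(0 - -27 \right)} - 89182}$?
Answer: $- \frac{660757665059336}{89207} \approx -7.407 \cdot 10^{9}$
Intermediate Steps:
$K{\left(L \right)} = 2 - L$
$Z = - \frac{1}{89207}$ ($Z = \frac{1}{\left(2 - \left(0 - -27\right)\right) - 89182} = \frac{1}{\left(2 - \left(0 + 27\right)\right) - 89182} = \frac{1}{\left(2 - 27\right) - 89182} = \frac{1}{-25 - 89182} = \frac{1}{-89207} = - \frac{1}{89207} \approx -1.121 \cdot 10^{-5}$)
$\left(Z + 38781\right) \left(-182149 - 8847\right) = \left(- \frac{1}{89207} + 38781\right) \left(-182149 - 8847\right) = \frac{3459536666}{89207} \left(-190996\right) = - \frac{660757665059336}{89207}$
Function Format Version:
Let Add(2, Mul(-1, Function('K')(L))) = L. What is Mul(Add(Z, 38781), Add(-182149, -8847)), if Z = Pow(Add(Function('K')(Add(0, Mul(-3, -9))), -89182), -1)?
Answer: Rational(-660757665059336, 89207) ≈ -7.4070e+9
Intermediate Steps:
Function('K')(L) = Add(2, Mul(-1, L))
Z = Rational(-1, 89207) (Z = Pow(Add(Add(2, Mul(-1, Add(0, Mul(-3, -9)))), -89182), -1) = Pow(Add(Add(2, Mul(-1, Add(0, 27))), -89182), -1) = Pow(Add(Add(2, Mul(-1, 27)), -89182), -1) = Pow(Add(Add(2, -27), -89182), -1) = Pow(Add(-25, -89182), -1) = Pow(-89207, -1) = Rational(-1, 89207) ≈ -1.1210e-5)
Mul(Add(Z, 38781), Add(-182149, -8847)) = Mul(Add(Rational(-1, 89207), 38781), Add(-182149, -8847)) = Mul(Rational(3459536666, 89207), -190996) = Rational(-660757665059336, 89207)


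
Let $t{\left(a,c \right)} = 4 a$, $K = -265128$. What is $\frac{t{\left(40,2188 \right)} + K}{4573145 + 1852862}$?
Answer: $- \frac{264968}{6426007} \approx -0.041234$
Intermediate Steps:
$\frac{t{\left(40,2188 \right)} + K}{4573145 + 1852862} = \frac{4 \cdot 40 - 265128}{4573145 + 1852862} = \frac{160 - 265128}{6426007} = \left(-264968\right) \frac{1}{6426007} = - \frac{264968}{6426007}$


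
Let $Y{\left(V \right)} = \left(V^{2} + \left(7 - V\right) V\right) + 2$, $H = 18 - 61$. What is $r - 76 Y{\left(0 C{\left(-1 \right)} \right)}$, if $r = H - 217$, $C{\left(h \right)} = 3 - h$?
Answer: $-412$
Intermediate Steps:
$H = -43$
$Y{\left(V \right)} = 2 + V^{2} + V \left(7 - V\right)$ ($Y{\left(V \right)} = \left(V^{2} + V \left(7 - V\right)\right) + 2 = 2 + V^{2} + V \left(7 - V\right)$)
$r = -260$ ($r = -43 - 217 = -260$)
$r - 76 Y{\left(0 C{\left(-1 \right)} \right)} = -260 - 76 \left(2 + 7 \cdot 0 \left(3 - -1\right)\right) = -260 - 76 \left(2 + 7 \cdot 0 \left(3 + 1\right)\right) = -260 - 76 \left(2 + 7 \cdot 0 \cdot 4\right) = -260 - 76 \left(2 + 7 \cdot 0\right) = -260 - 76 \left(2 + 0\right) = -260 - 152 = -412$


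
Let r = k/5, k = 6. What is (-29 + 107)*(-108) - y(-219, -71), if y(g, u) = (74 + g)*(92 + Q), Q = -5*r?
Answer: 4046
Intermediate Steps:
r = 6/5 ≈ 1.2000
Q = -6 (Q = -5*6/5 = -6)
y(g, u) = 6364 + 86*g (y(g, u) = (74 + g)*(92 - 6) = (74 + g)*86 = 6364 + 86*g)
(-29 + 107)*(-108) - y(-219, -71) = (-29 + 107)*(-108) - (6364 + 86*(-219)) = 78*(-108) - (6364 - 18834) = -8424 - 1*(-12470) = -8424 + 12470 = 4046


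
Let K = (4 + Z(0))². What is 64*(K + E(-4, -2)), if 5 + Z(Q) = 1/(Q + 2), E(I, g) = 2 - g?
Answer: 272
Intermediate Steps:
Z(Q) = -5 + 1/(2 + Q) (Z(Q) = -5 + 1/(Q + 2) = -5 + 1/(2 + Q))
K = ¼ (K = (4 + (-9 - 5*0)/(2 + 0))² = (4 + (-9 + 0)/2)² = (4 + (½)*(-9))² = (4 - 9/2)² = (-½)² = ¼ ≈ 0.25000)
64*(K + E(-4, -2)) = 64*(¼ + (2 - 1*(-2))) = 64*(¼ + (2 + 2)) = 64*(¼ + 4) = 64*(17/4) = 272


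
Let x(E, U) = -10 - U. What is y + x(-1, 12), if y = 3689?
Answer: 3667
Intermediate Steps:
y + x(-1, 12) = 3689 + (-10 - 1*12) = 3689 + (-10 - 12) = 3689 - 22 = 3667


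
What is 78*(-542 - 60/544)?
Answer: -2875353/68 ≈ -42285.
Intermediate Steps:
78*(-542 - 60/544) = 78*(-542 - 60*1/544) = 78*(-542 - 15/136) = 78*(-73727/136) = -2875353/68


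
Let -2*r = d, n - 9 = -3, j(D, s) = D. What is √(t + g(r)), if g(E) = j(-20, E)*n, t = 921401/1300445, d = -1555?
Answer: I*√201740632439555/1300445 ≈ 10.922*I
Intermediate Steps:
n = 6 (n = 9 - 3 = 6)
r = 1555/2 (r = -½*(-1555) = 1555/2 ≈ 777.50)
t = 921401/1300445 (t = 921401*(1/1300445) = 921401/1300445 ≈ 0.70853)
g(E) = -120 (g(E) = -20*6 = -120)
√(t + g(r)) = √(921401/1300445 - 120) = √(-155131999/1300445) = I*√201740632439555/1300445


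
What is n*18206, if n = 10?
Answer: 182060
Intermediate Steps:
n*18206 = 10*18206 = 182060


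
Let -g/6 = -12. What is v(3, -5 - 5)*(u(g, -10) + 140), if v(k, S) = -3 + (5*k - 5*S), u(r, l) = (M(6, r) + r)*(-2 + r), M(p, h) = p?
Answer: 347200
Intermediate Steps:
g = 72 (g = -6*(-12) = 72)
u(r, l) = (-2 + r)*(6 + r) (u(r, l) = (6 + r)*(-2 + r) = (-2 + r)*(6 + r))
v(k, S) = -3 - 5*S + 5*k (v(k, S) = -3 + (-5*S + 5*k) = -3 - 5*S + 5*k)
v(3, -5 - 5)*(u(g, -10) + 140) = (-3 - 5*(-5 - 5) + 5*3)*((-12 + 72² + 4*72) + 140) = (-3 - 5*(-10) + 15)*((-12 + 5184 + 288) + 140) = (-3 + 50 + 15)*(5460 + 140) = 62*5600 = 347200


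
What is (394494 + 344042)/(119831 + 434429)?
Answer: 184634/138565 ≈ 1.3325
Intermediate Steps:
(394494 + 344042)/(119831 + 434429) = 738536/554260 = 738536*(1/554260) = 184634/138565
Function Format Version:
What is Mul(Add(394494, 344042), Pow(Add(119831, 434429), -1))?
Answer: Rational(184634, 138565) ≈ 1.3325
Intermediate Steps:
Mul(Add(394494, 344042), Pow(Add(119831, 434429), -1)) = Mul(738536, Pow(554260, -1)) = Mul(738536, Rational(1, 554260)) = Rational(184634, 138565)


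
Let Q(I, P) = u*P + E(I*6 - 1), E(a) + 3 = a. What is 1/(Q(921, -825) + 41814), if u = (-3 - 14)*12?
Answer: 1/215636 ≈ 4.6374e-6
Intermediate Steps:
E(a) = -3 + a
u = -204 (u = -17*12 = -204)
Q(I, P) = -4 - 204*P + 6*I (Q(I, P) = -204*P + (-3 + (I*6 - 1)) = -204*P + (-3 + (6*I - 1)) = -204*P + (-3 + (-1 + 6*I)) = -204*P + (-4 + 6*I) = -4 - 204*P + 6*I)
1/(Q(921, -825) + 41814) = 1/((-4 - 204*(-825) + 6*921) + 41814) = 1/((-4 + 168300 + 5526) + 41814) = 1/(173822 + 41814) = 1/215636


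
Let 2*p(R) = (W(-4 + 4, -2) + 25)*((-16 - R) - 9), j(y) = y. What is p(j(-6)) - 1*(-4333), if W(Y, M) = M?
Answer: 8229/2 ≈ 4114.5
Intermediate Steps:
p(R) = -575/2 - 23*R/2 (p(R) = ((-2 + 25)*((-16 - R) - 9))/2 = (23*(-25 - R))/2 = (-575 - 23*R)/2 = -575/2 - 23*R/2)
p(j(-6)) - 1*(-4333) = (-575/2 - 23/2*(-6)) - 1*(-4333) = (-575/2 + 69) + 4333 = -437/2 + 4333 = 8229/2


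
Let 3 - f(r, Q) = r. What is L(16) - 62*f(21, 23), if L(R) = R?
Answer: 1132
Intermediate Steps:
f(r, Q) = 3 - r
L(16) - 62*f(21, 23) = 16 - 62*(3 - 1*21) = 16 - 62*(3 - 21) = 16 - 62*(-18) = 16 + 1116 = 1132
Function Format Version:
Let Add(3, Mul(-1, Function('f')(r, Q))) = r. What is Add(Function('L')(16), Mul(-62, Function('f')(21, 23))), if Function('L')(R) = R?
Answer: 1132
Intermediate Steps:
Function('f')(r, Q) = Add(3, Mul(-1, r))
Add(Function('L')(16), Mul(-62, Function('f')(21, 23))) = Add(16, Mul(-62, Add(3, Mul(-1, 21)))) = Add(16, Mul(-62, Add(3, -21))) = Add(16, Mul(-62, -18)) = Add(16, 1116) = 1132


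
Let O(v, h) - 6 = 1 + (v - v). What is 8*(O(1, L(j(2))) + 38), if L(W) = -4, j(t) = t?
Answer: 360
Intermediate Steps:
O(v, h) = 7 (O(v, h) = 6 + (1 + (v - v)) = 6 + (1 + 0) = 6 + 1 = 7)
8*(O(1, L(j(2))) + 38) = 8*(7 + 38) = 8*45 = 360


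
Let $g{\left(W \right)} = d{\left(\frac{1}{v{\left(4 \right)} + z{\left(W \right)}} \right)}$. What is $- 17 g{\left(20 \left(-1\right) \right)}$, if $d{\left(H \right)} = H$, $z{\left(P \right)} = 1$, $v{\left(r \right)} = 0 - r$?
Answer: $\frac{17}{3} \approx 5.6667$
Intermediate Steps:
$v{\left(r \right)} = - r$
$g{\left(W \right)} = - \frac{1}{3}$ ($g{\left(W \right)} = \frac{1}{\left(-1\right) 4 + 1} = \frac{1}{-4 + 1} = \frac{1}{-3} = - \frac{1}{3}$)
$- 17 g{\left(20 \left(-1\right) \right)} = \left(-17\right) \left(- \frac{1}{3}\right) = \frac{17}{3}$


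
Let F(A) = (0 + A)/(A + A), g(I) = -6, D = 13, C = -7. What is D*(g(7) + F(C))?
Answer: -143/2 ≈ -71.500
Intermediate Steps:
F(A) = ½ (F(A) = A/((2*A)) = A*(1/(2*A)) = ½)
D*(g(7) + F(C)) = 13*(-6 + ½) = 13*(-11/2) = -143/2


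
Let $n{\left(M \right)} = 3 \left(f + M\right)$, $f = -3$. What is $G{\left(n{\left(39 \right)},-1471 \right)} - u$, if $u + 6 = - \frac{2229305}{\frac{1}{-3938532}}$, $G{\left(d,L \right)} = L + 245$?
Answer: $-8780189081480$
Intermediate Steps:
$n{\left(M \right)} = -9 + 3 M$ ($n{\left(M \right)} = 3 \left(-3 + M\right) = -9 + 3 M$)
$G{\left(d,L \right)} = 245 + L$
$u = 8780189080254$ ($u = -6 - \frac{2229305}{\frac{1}{-3938532}} = -6 - \frac{2229305}{- \frac{1}{3938532}} = -6 - -8780189080260 = -6 + 8780189080260 = 8780189080254$)
$G{\left(n{\left(39 \right)},-1471 \right)} - u = \left(245 - 1471\right) - 8780189080254 = -1226 - 8780189080254 = -8780189081480$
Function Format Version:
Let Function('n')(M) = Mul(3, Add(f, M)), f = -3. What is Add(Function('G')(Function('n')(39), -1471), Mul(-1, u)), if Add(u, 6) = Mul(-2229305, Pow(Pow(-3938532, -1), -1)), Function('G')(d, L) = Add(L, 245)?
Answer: -8780189081480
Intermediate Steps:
Function('n')(M) = Add(-9, Mul(3, M)) (Function('n')(M) = Mul(3, Add(-3, M)) = Add(-9, Mul(3, M)))
Function('G')(d, L) = Add(245, L)
u = 8780189080254 (u = Add(-6, Mul(-2229305, Pow(Pow(-3938532, -1), -1))) = Add(-6, Mul(-2229305, Pow(Rational(-1, 3938532), -1))) = Add(-6, Mul(-2229305, -3938532)) = Add(-6, 8780189080260) = 8780189080254)
Add(Function('G')(Function('n')(39), -1471), Mul(-1, u)) = Add(Add(245, -1471), Mul(-1, 8780189080254)) = Add(-1226, -8780189080254) = -8780189081480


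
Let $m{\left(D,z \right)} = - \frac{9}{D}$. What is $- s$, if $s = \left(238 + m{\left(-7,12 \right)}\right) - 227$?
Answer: $- \frac{86}{7} \approx -12.286$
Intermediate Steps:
$s = \frac{86}{7}$ ($s = \left(238 - \frac{9}{-7}\right) - 227 = \left(238 - - \frac{9}{7}\right) - 227 = \left(238 + \frac{9}{7}\right) - 227 = \frac{1675}{7} - 227 = \frac{86}{7} \approx 12.286$)
$- s = \left(-1\right) \frac{86}{7} = - \frac{86}{7}$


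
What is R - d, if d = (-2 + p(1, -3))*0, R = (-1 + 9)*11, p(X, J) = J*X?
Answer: 88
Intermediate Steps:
R = 88 (R = 8*11 = 88)
d = 0 (d = (-2 - 3*1)*0 = (-2 - 3)*0 = -5*0 = 0)
R - d = 88 - 1*0 = 88 + 0 = 88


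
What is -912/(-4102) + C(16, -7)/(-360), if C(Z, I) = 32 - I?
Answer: 28057/246120 ≈ 0.11400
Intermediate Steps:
-912/(-4102) + C(16, -7)/(-360) = -912/(-4102) + (32 - 1*(-7))/(-360) = -912*(-1/4102) + (32 + 7)*(-1/360) = 456/2051 + 39*(-1/360) = 456/2051 - 13/120 = 28057/246120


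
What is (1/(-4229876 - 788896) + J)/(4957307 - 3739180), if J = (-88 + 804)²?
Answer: 2572903578431/6113501680044 ≈ 0.42086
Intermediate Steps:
J = 512656 (J = 716² = 512656)
(1/(-4229876 - 788896) + J)/(4957307 - 3739180) = (1/(-4229876 - 788896) + 512656)/(4957307 - 3739180) = (1/(-5018772) + 512656)/1218127 = (-1/5018772 + 512656)*(1/1218127) = (2572903578431/5018772)*(1/1218127) = 2572903578431/6113501680044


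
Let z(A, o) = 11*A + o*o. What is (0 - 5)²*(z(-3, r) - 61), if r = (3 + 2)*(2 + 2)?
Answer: 7650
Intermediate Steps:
r = 20 (r = 5*4 = 20)
z(A, o) = o² + 11*A (z(A, o) = 11*A + o² = o² + 11*A)
(0 - 5)²*(z(-3, r) - 61) = (0 - 5)²*((20² + 11*(-3)) - 61) = (-5)²*((400 - 33) - 61) = 25*(367 - 61) = 25*306 = 7650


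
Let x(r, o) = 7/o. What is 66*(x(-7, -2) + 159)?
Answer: 10263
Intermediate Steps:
66*(x(-7, -2) + 159) = 66*(7/(-2) + 159) = 66*(7*(-½) + 159) = 66*(-7/2 + 159) = 66*(311/2) = 10263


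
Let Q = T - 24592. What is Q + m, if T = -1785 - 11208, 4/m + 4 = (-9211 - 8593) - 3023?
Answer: -782933139/20831 ≈ -37585.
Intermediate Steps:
m = -4/20831 (m = 4/(-4 + ((-9211 - 8593) - 3023)) = 4/(-4 + (-17804 - 3023)) = 4/(-4 - 20827) = 4/(-20831) = 4*(-1/20831) = -4/20831 ≈ -0.00019202)
T = -12993
Q = -37585 (Q = -12993 - 24592 = -37585)
Q + m = -37585 - 4/20831 = -782933139/20831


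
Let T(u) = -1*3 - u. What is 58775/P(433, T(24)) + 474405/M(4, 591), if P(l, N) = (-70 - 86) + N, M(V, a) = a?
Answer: 17360030/36051 ≈ 481.54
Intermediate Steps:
T(u) = -3 - u
P(l, N) = -156 + N
58775/P(433, T(24)) + 474405/M(4, 591) = 58775/(-156 + (-3 - 1*24)) + 474405/591 = 58775/(-156 + (-3 - 24)) + 474405*(1/591) = 58775/(-156 - 27) + 158135/197 = 58775/(-183) + 158135/197 = 58775*(-1/183) + 158135/197 = -58775/183 + 158135/197 = 17360030/36051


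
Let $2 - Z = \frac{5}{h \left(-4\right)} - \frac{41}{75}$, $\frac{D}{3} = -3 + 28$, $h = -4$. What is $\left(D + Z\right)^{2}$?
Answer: $\frac{8589767761}{1440000} \approx 5965.1$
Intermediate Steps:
$D = 75$ ($D = 3 \left(-3 + 28\right) = 3 \cdot 25 = 75$)
$Z = \frac{2681}{1200}$ ($Z = 2 - \left(\frac{5}{\left(-4\right) \left(-4\right)} - \frac{41}{75}\right) = 2 - \left(\frac{5}{16} - \frac{41}{75}\right) = 2 - - \frac{281}{1200} = 2 + \frac{281}{1200} = \frac{2681}{1200} \approx 2.2342$)
$\left(D + Z\right)^{2} = \left(75 + \frac{2681}{1200}\right)^{2} = \left(\frac{92681}{1200}\right)^{2} = \frac{8589767761}{1440000}$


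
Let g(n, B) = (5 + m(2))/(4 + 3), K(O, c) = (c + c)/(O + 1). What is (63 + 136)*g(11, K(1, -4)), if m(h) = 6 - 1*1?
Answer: 1990/7 ≈ 284.29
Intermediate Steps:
m(h) = 5 (m(h) = 6 - 1 = 5)
K(O, c) = 2*c/(1 + O) (K(O, c) = (2*c)/(1 + O) = 2*c/(1 + O))
g(n, B) = 10/7 (g(n, B) = (5 + 5)/(4 + 3) = 10/7)
(63 + 136)*g(11, K(1, -4)) = (63 + 136)*(10/7) = 199*(10/7) = 1990/7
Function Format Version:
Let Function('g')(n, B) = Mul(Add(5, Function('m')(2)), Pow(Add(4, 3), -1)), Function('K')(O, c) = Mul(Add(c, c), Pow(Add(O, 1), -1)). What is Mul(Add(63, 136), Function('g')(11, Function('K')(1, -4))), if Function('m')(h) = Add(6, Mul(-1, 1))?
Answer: Rational(1990, 7) ≈ 284.29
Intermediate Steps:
Function('m')(h) = 5 (Function('m')(h) = Add(6, -1) = 5)
Function('K')(O, c) = Mul(2, c, Pow(Add(1, O), -1)) (Function('K')(O, c) = Mul(Mul(2, c), Pow(Add(1, O), -1)) = Mul(2, c, Pow(Add(1, O), -1)))
Function('g')(n, B) = Rational(10, 7) (Function('g')(n, B) = Mul(Add(5, 5), Pow(Add(4, 3), -1)) = Mul(10, Pow(7, -1)) = Mul(10, Rational(1, 7)) = Rational(10, 7))
Mul(Add(63, 136), Function('g')(11, Function('K')(1, -4))) = Mul(Add(63, 136), Rational(10, 7)) = Mul(199, Rational(10, 7)) = Rational(1990, 7)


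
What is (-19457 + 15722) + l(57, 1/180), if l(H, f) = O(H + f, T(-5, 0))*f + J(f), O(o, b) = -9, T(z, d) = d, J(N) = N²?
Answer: -121015619/32400 ≈ -3735.1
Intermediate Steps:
l(H, f) = f² - 9*f (l(H, f) = -9*f + f² = f² - 9*f)
(-19457 + 15722) + l(57, 1/180) = (-19457 + 15722) + (-9 + 1/180)/180 = -3735 + (-9 + 1/180)/180 = -3735 + (1/180)*(-1619/180) = -3735 - 1619/32400 = -121015619/32400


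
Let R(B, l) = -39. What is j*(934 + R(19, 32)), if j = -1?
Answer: -895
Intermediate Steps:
j*(934 + R(19, 32)) = -(934 - 39) = -1*895 = -895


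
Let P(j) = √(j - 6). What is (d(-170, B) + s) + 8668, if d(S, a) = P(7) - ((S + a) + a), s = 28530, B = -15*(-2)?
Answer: 37309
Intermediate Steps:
B = 30
P(j) = √(-6 + j)
d(S, a) = 1 - S - 2*a (d(S, a) = √(-6 + 7) - ((S + a) + a) = √1 - (S + 2*a) = 1 + (-S - 2*a) = 1 - S - 2*a)
(d(-170, B) + s) + 8668 = ((1 - 1*(-170) - 2*30) + 28530) + 8668 = ((1 + 170 - 60) + 28530) + 8668 = (111 + 28530) + 8668 = 28641 + 8668 = 37309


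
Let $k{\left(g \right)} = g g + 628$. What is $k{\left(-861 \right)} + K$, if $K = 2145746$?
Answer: $2887695$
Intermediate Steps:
$k{\left(g \right)} = 628 + g^{2}$ ($k{\left(g \right)} = g^{2} + 628 = 628 + g^{2}$)
$k{\left(-861 \right)} + K = \left(628 + \left(-861\right)^{2}\right) + 2145746 = \left(628 + 741321\right) + 2145746 = 741949 + 2145746 = 2887695$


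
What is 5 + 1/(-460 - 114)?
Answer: 2869/574 ≈ 4.9983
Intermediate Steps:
5 + 1/(-460 - 114) = 5 + 1/(-574) = 5 - 1/574 = 2869/574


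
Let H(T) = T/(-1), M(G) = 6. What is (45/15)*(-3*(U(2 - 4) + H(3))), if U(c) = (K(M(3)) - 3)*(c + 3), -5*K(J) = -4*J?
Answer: 54/5 ≈ 10.800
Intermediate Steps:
H(T) = -T (H(T) = T*(-1) = -T)
K(J) = 4*J/5 (K(J) = -(-4)*J/5 = 4*J/5)
U(c) = 27/5 + 9*c/5 (U(c) = ((4/5)*6 - 3)*(c + 3) = (24/5 - 3)*(3 + c) = 9*(3 + c)/5 = 27/5 + 9*c/5)
(45/15)*(-3*(U(2 - 4) + H(3))) = (45/15)*(-3*((27/5 + 9*(2 - 4)/5) - 1*3)) = (45*(1/15))*(-3*((27/5 + (9/5)*(-2)) - 3)) = 3*(-3*((27/5 - 18/5) - 3)) = 3*(-3*(9/5 - 3)) = 3*(-3*(-6/5)) = 3*(18/5) = 54/5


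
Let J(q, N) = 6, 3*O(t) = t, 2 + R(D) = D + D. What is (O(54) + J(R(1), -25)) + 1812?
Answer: 1836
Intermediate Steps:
R(D) = -2 + 2*D (R(D) = -2 + (D + D) = -2 + 2*D)
O(t) = t/3
(O(54) + J(R(1), -25)) + 1812 = ((⅓)*54 + 6) + 1812 = (18 + 6) + 1812 = 24 + 1812 = 1836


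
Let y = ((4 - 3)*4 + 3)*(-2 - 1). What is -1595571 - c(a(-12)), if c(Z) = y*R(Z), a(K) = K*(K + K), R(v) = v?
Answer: -1589523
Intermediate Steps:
a(K) = 2*K**2 (a(K) = K*(2*K) = 2*K**2)
y = -21 (y = (1*4 + 3)*(-3) = (4 + 3)*(-3) = 7*(-3) = -21)
c(Z) = -21*Z
-1595571 - c(a(-12)) = -1595571 - (-21)*2*(-12)**2 = -1595571 - (-21)*2*144 = -1595571 - (-21)*288 = -1595571 - 1*(-6048) = -1595571 + 6048 = -1589523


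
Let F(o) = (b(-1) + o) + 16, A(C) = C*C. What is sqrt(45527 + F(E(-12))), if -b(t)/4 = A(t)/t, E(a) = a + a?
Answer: sqrt(45523) ≈ 213.36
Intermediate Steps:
A(C) = C**2
E(a) = 2*a
b(t) = -4*t (b(t) = -4*t**2/t = -4*t)
F(o) = 20 + o (F(o) = (-4*(-1) + o) + 16 = (4 + o) + 16 = 20 + o)
sqrt(45527 + F(E(-12))) = sqrt(45527 + (20 + 2*(-12))) = sqrt(45527 + (20 - 24)) = sqrt(45527 - 4) = sqrt(45523)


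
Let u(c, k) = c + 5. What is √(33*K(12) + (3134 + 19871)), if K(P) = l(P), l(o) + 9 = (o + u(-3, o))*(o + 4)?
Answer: 10*√301 ≈ 173.49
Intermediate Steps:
u(c, k) = 5 + c
l(o) = -9 + (2 + o)*(4 + o) (l(o) = -9 + (o + (5 - 3))*(o + 4) = -9 + (o + 2)*(4 + o) = -9 + (2 + o)*(4 + o))
K(P) = -1 + P² + 6*P
√(33*K(12) + (3134 + 19871)) = √(33*(-1 + 12² + 6*12) + (3134 + 19871)) = √(33*(-1 + 144 + 72) + 23005) = √(33*215 + 23005) = √(7095 + 23005) = √30100 = 10*√301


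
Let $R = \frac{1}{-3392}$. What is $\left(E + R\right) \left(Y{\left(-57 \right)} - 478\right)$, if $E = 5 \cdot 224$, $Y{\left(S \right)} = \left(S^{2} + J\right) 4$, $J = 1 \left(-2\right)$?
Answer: $\frac{23762988945}{1696} \approx 1.4011 \cdot 10^{7}$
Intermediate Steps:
$R = - \frac{1}{3392} \approx -0.00029481$
$J = -2$
$Y{\left(S \right)} = -8 + 4 S^{2}$ ($Y{\left(S \right)} = \left(S^{2} - 2\right) 4 = \left(-2 + S^{2}\right) 4 = -8 + 4 S^{2}$)
$E = 1120$
$\left(E + R\right) \left(Y{\left(-57 \right)} - 478\right) = \left(1120 - \frac{1}{3392}\right) \left(\left(-8 + 4 \left(-57\right)^{2}\right) - 478\right) = \frac{3799039 \left(\left(-8 + 4 \cdot 3249\right) - 478\right)}{3392} = \frac{3799039 \left(\left(-8 + 12996\right) - 478\right)}{3392} = \frac{3799039 \left(12988 - 478\right)}{3392} = \frac{3799039}{3392} \cdot 12510 = \frac{23762988945}{1696}$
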